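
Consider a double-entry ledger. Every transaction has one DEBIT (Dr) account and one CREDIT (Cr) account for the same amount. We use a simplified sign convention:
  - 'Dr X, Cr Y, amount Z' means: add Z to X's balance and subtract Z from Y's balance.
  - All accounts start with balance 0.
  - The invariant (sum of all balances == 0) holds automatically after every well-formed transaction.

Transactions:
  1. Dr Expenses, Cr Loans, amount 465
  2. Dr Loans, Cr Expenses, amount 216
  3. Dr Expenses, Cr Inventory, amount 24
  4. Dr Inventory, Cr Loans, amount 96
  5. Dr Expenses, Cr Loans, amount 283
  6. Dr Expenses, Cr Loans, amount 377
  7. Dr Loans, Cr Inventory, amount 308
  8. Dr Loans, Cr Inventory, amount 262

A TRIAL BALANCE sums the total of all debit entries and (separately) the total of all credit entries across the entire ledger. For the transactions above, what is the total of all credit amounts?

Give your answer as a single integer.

Answer: 2031

Derivation:
Txn 1: credit+=465
Txn 2: credit+=216
Txn 3: credit+=24
Txn 4: credit+=96
Txn 5: credit+=283
Txn 6: credit+=377
Txn 7: credit+=308
Txn 8: credit+=262
Total credits = 2031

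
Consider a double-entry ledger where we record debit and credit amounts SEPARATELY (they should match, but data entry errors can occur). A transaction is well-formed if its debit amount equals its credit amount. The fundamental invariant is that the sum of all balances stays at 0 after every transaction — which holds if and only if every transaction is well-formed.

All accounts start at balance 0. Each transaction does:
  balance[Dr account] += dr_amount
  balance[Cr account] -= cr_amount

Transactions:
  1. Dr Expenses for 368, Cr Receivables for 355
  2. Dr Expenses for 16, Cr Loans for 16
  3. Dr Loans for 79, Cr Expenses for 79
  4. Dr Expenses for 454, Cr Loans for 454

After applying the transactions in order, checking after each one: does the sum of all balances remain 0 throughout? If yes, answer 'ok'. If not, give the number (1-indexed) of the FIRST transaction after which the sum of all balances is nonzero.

After txn 1: dr=368 cr=355 sum_balances=13
After txn 2: dr=16 cr=16 sum_balances=13
After txn 3: dr=79 cr=79 sum_balances=13
After txn 4: dr=454 cr=454 sum_balances=13

Answer: 1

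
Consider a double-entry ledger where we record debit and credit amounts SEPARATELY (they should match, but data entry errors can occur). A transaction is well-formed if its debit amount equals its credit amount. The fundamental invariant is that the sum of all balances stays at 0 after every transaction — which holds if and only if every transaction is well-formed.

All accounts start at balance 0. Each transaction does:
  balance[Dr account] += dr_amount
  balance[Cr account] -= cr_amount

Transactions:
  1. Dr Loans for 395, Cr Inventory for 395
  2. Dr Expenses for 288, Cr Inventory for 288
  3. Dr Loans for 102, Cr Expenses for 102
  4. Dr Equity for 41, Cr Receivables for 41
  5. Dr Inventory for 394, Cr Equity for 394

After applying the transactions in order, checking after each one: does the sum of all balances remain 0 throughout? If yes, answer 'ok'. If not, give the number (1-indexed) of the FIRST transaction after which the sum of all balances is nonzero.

Answer: ok

Derivation:
After txn 1: dr=395 cr=395 sum_balances=0
After txn 2: dr=288 cr=288 sum_balances=0
After txn 3: dr=102 cr=102 sum_balances=0
After txn 4: dr=41 cr=41 sum_balances=0
After txn 5: dr=394 cr=394 sum_balances=0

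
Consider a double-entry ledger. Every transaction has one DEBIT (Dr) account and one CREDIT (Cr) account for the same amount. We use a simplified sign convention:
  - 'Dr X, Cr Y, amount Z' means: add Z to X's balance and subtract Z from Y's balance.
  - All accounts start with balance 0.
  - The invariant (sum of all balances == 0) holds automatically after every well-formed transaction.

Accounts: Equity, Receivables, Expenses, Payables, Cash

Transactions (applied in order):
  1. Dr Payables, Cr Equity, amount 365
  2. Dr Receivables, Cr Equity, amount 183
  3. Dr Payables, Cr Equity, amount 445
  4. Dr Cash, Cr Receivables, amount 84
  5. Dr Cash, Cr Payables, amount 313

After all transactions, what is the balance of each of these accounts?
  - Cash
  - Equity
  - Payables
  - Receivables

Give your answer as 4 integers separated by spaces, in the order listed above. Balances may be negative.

Answer: 397 -993 497 99

Derivation:
After txn 1 (Dr Payables, Cr Equity, amount 365): Equity=-365 Payables=365
After txn 2 (Dr Receivables, Cr Equity, amount 183): Equity=-548 Payables=365 Receivables=183
After txn 3 (Dr Payables, Cr Equity, amount 445): Equity=-993 Payables=810 Receivables=183
After txn 4 (Dr Cash, Cr Receivables, amount 84): Cash=84 Equity=-993 Payables=810 Receivables=99
After txn 5 (Dr Cash, Cr Payables, amount 313): Cash=397 Equity=-993 Payables=497 Receivables=99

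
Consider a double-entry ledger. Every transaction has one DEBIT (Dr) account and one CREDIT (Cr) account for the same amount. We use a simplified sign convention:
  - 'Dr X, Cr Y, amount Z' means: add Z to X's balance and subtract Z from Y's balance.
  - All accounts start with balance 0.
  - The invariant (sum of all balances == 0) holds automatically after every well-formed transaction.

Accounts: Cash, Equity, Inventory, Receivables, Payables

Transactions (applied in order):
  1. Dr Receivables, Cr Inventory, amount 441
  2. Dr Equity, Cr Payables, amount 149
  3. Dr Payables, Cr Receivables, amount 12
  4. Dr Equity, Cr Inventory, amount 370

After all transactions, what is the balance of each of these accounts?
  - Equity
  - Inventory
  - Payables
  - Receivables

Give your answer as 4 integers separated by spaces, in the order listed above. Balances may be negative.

After txn 1 (Dr Receivables, Cr Inventory, amount 441): Inventory=-441 Receivables=441
After txn 2 (Dr Equity, Cr Payables, amount 149): Equity=149 Inventory=-441 Payables=-149 Receivables=441
After txn 3 (Dr Payables, Cr Receivables, amount 12): Equity=149 Inventory=-441 Payables=-137 Receivables=429
After txn 4 (Dr Equity, Cr Inventory, amount 370): Equity=519 Inventory=-811 Payables=-137 Receivables=429

Answer: 519 -811 -137 429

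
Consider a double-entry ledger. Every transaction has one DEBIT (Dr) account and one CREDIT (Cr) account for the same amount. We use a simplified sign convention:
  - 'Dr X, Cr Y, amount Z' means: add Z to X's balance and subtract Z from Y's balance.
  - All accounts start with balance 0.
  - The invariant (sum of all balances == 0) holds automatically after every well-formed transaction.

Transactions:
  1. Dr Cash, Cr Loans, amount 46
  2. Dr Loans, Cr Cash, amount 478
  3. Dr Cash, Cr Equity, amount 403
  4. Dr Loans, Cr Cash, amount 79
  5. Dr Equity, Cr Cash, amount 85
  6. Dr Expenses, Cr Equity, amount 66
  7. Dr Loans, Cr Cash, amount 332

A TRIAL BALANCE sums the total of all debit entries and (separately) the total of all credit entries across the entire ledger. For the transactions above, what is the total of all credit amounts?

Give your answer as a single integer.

Txn 1: credit+=46
Txn 2: credit+=478
Txn 3: credit+=403
Txn 4: credit+=79
Txn 5: credit+=85
Txn 6: credit+=66
Txn 7: credit+=332
Total credits = 1489

Answer: 1489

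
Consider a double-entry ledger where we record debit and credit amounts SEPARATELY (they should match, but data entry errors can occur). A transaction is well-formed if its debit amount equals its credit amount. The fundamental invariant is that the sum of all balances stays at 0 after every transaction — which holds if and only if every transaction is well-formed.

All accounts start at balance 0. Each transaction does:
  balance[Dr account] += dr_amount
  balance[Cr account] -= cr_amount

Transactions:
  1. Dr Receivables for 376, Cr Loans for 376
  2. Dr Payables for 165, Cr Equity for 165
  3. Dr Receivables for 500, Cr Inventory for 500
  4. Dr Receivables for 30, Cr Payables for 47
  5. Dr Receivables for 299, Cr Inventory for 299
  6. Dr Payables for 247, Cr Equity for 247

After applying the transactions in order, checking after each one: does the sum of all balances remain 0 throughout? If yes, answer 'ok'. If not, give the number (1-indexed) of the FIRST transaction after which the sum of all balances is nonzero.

Answer: 4

Derivation:
After txn 1: dr=376 cr=376 sum_balances=0
After txn 2: dr=165 cr=165 sum_balances=0
After txn 3: dr=500 cr=500 sum_balances=0
After txn 4: dr=30 cr=47 sum_balances=-17
After txn 5: dr=299 cr=299 sum_balances=-17
After txn 6: dr=247 cr=247 sum_balances=-17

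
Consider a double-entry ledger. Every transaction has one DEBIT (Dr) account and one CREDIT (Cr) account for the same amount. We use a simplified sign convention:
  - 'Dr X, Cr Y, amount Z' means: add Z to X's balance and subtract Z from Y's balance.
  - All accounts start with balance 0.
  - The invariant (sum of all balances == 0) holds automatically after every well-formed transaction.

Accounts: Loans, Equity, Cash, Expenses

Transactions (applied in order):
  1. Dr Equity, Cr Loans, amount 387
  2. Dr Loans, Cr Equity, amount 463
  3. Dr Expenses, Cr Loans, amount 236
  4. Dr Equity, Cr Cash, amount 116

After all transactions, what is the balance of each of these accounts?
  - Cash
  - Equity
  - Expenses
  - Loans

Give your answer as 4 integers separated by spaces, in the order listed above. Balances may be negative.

After txn 1 (Dr Equity, Cr Loans, amount 387): Equity=387 Loans=-387
After txn 2 (Dr Loans, Cr Equity, amount 463): Equity=-76 Loans=76
After txn 3 (Dr Expenses, Cr Loans, amount 236): Equity=-76 Expenses=236 Loans=-160
After txn 4 (Dr Equity, Cr Cash, amount 116): Cash=-116 Equity=40 Expenses=236 Loans=-160

Answer: -116 40 236 -160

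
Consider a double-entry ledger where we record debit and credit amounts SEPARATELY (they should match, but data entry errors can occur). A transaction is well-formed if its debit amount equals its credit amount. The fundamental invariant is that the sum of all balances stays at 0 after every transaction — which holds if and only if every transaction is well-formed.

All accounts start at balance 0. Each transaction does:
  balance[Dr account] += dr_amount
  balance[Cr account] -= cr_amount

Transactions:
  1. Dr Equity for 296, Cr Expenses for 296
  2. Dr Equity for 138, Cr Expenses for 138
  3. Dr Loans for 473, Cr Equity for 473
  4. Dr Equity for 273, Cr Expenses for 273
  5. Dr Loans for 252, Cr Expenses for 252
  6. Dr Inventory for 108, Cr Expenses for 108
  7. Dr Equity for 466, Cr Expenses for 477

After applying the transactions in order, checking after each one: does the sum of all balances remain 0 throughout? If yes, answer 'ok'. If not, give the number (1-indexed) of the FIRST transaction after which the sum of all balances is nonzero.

Answer: 7

Derivation:
After txn 1: dr=296 cr=296 sum_balances=0
After txn 2: dr=138 cr=138 sum_balances=0
After txn 3: dr=473 cr=473 sum_balances=0
After txn 4: dr=273 cr=273 sum_balances=0
After txn 5: dr=252 cr=252 sum_balances=0
After txn 6: dr=108 cr=108 sum_balances=0
After txn 7: dr=466 cr=477 sum_balances=-11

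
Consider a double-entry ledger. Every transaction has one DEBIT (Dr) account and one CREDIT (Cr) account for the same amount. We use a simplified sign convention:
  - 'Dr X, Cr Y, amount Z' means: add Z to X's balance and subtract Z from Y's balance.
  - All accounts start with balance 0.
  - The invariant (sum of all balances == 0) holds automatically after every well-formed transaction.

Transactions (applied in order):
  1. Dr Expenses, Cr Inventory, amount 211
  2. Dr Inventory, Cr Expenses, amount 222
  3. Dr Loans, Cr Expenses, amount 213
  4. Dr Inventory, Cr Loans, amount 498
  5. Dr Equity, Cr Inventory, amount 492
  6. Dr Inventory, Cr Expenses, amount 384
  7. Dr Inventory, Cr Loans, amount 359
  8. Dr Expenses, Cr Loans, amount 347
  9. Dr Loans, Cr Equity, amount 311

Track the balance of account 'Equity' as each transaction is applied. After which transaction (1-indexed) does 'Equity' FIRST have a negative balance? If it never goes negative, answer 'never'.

After txn 1: Equity=0
After txn 2: Equity=0
After txn 3: Equity=0
After txn 4: Equity=0
After txn 5: Equity=492
After txn 6: Equity=492
After txn 7: Equity=492
After txn 8: Equity=492
After txn 9: Equity=181

Answer: never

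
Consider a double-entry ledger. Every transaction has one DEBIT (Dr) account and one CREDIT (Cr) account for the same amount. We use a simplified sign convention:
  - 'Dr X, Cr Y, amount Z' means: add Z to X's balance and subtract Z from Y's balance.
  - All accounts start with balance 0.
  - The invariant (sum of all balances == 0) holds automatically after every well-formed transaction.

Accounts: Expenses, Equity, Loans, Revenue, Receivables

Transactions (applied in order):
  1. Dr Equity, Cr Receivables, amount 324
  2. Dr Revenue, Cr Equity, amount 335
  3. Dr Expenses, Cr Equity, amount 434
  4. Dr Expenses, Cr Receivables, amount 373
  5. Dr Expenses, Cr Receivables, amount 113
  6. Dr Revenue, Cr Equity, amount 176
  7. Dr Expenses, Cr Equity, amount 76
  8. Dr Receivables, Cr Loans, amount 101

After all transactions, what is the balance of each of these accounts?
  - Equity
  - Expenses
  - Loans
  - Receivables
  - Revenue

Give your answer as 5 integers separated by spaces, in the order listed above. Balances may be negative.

After txn 1 (Dr Equity, Cr Receivables, amount 324): Equity=324 Receivables=-324
After txn 2 (Dr Revenue, Cr Equity, amount 335): Equity=-11 Receivables=-324 Revenue=335
After txn 3 (Dr Expenses, Cr Equity, amount 434): Equity=-445 Expenses=434 Receivables=-324 Revenue=335
After txn 4 (Dr Expenses, Cr Receivables, amount 373): Equity=-445 Expenses=807 Receivables=-697 Revenue=335
After txn 5 (Dr Expenses, Cr Receivables, amount 113): Equity=-445 Expenses=920 Receivables=-810 Revenue=335
After txn 6 (Dr Revenue, Cr Equity, amount 176): Equity=-621 Expenses=920 Receivables=-810 Revenue=511
After txn 7 (Dr Expenses, Cr Equity, amount 76): Equity=-697 Expenses=996 Receivables=-810 Revenue=511
After txn 8 (Dr Receivables, Cr Loans, amount 101): Equity=-697 Expenses=996 Loans=-101 Receivables=-709 Revenue=511

Answer: -697 996 -101 -709 511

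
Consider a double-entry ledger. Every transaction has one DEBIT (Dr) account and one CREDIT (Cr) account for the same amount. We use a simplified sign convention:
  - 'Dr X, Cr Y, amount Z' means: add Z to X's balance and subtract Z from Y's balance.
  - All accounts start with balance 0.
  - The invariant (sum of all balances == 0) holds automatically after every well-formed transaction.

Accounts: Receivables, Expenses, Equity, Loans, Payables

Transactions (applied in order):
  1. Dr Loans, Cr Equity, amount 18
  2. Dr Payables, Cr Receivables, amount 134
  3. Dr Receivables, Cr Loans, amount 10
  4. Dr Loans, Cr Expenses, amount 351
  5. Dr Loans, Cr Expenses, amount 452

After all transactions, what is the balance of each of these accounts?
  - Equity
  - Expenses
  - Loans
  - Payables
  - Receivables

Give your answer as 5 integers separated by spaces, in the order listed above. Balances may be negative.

After txn 1 (Dr Loans, Cr Equity, amount 18): Equity=-18 Loans=18
After txn 2 (Dr Payables, Cr Receivables, amount 134): Equity=-18 Loans=18 Payables=134 Receivables=-134
After txn 3 (Dr Receivables, Cr Loans, amount 10): Equity=-18 Loans=8 Payables=134 Receivables=-124
After txn 4 (Dr Loans, Cr Expenses, amount 351): Equity=-18 Expenses=-351 Loans=359 Payables=134 Receivables=-124
After txn 5 (Dr Loans, Cr Expenses, amount 452): Equity=-18 Expenses=-803 Loans=811 Payables=134 Receivables=-124

Answer: -18 -803 811 134 -124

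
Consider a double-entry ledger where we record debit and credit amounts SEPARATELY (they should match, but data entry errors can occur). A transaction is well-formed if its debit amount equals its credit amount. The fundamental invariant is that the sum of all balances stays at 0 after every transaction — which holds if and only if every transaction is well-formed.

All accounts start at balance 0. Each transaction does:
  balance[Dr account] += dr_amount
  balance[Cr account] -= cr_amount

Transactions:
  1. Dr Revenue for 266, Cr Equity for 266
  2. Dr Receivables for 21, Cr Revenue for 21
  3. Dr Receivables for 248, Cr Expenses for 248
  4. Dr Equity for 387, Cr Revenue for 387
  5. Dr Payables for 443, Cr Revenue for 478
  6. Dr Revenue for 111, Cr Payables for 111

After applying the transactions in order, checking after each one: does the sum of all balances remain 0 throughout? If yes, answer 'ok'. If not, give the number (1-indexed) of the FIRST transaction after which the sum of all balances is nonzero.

Answer: 5

Derivation:
After txn 1: dr=266 cr=266 sum_balances=0
After txn 2: dr=21 cr=21 sum_balances=0
After txn 3: dr=248 cr=248 sum_balances=0
After txn 4: dr=387 cr=387 sum_balances=0
After txn 5: dr=443 cr=478 sum_balances=-35
After txn 6: dr=111 cr=111 sum_balances=-35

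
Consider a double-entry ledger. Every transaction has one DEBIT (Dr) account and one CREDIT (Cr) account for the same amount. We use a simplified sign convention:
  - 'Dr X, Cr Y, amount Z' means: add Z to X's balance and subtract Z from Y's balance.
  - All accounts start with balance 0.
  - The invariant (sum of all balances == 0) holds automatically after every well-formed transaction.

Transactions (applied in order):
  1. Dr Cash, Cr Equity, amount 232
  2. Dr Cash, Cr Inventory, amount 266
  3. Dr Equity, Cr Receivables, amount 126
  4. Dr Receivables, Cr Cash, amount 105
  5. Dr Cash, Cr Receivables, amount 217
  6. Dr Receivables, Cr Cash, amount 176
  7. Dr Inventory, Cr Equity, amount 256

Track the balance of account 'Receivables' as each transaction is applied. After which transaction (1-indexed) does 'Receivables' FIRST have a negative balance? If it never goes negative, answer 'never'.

After txn 1: Receivables=0
After txn 2: Receivables=0
After txn 3: Receivables=-126

Answer: 3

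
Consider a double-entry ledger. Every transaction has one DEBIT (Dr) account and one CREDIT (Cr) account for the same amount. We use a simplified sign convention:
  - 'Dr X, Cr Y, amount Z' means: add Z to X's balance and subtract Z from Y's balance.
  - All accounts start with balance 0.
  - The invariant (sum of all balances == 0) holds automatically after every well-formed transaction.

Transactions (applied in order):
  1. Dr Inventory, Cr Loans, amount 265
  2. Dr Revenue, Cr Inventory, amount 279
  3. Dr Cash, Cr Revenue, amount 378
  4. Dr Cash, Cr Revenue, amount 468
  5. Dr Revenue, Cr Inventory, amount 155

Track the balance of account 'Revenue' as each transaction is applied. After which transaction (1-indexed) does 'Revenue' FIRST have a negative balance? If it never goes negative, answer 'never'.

Answer: 3

Derivation:
After txn 1: Revenue=0
After txn 2: Revenue=279
After txn 3: Revenue=-99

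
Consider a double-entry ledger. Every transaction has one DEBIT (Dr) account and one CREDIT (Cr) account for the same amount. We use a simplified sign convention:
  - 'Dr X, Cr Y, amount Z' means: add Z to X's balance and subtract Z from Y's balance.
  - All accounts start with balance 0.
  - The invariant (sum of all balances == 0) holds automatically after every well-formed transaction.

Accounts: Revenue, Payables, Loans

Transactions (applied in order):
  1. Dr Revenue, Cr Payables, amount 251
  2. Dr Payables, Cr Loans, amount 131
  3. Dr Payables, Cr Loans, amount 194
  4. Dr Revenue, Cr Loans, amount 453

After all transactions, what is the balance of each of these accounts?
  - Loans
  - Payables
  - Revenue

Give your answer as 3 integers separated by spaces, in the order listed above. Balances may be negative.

Answer: -778 74 704

Derivation:
After txn 1 (Dr Revenue, Cr Payables, amount 251): Payables=-251 Revenue=251
After txn 2 (Dr Payables, Cr Loans, amount 131): Loans=-131 Payables=-120 Revenue=251
After txn 3 (Dr Payables, Cr Loans, amount 194): Loans=-325 Payables=74 Revenue=251
After txn 4 (Dr Revenue, Cr Loans, amount 453): Loans=-778 Payables=74 Revenue=704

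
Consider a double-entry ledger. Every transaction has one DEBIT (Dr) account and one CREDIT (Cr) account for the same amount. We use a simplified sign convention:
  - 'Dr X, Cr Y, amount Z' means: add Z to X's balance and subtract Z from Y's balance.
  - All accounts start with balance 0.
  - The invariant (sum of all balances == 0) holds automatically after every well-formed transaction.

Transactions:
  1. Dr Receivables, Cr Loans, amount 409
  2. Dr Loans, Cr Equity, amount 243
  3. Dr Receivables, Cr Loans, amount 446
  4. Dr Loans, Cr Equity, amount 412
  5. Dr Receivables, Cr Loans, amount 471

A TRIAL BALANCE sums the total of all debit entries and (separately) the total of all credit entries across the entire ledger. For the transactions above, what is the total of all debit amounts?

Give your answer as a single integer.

Txn 1: debit+=409
Txn 2: debit+=243
Txn 3: debit+=446
Txn 4: debit+=412
Txn 5: debit+=471
Total debits = 1981

Answer: 1981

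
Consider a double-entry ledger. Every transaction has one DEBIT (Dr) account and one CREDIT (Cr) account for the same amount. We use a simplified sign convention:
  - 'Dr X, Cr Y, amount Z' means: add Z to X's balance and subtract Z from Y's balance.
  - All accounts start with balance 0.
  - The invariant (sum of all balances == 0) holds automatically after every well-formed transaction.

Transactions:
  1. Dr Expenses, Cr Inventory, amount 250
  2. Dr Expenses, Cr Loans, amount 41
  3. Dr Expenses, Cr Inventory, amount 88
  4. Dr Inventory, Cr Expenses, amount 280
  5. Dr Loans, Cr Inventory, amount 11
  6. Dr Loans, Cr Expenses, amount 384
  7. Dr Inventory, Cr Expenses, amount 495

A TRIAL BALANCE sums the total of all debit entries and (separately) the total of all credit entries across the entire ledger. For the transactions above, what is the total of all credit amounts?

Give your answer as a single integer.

Txn 1: credit+=250
Txn 2: credit+=41
Txn 3: credit+=88
Txn 4: credit+=280
Txn 5: credit+=11
Txn 6: credit+=384
Txn 7: credit+=495
Total credits = 1549

Answer: 1549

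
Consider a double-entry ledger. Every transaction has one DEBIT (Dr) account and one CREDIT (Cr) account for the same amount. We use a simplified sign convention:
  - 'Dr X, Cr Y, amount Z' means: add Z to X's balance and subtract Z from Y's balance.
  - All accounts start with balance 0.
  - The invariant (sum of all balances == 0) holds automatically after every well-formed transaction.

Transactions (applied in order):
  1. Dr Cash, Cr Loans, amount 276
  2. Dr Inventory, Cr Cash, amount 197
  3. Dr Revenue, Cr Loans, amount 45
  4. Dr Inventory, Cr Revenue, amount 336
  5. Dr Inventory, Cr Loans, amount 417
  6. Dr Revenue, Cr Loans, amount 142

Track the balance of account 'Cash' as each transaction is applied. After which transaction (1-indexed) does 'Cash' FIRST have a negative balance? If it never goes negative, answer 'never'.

Answer: never

Derivation:
After txn 1: Cash=276
After txn 2: Cash=79
After txn 3: Cash=79
After txn 4: Cash=79
After txn 5: Cash=79
After txn 6: Cash=79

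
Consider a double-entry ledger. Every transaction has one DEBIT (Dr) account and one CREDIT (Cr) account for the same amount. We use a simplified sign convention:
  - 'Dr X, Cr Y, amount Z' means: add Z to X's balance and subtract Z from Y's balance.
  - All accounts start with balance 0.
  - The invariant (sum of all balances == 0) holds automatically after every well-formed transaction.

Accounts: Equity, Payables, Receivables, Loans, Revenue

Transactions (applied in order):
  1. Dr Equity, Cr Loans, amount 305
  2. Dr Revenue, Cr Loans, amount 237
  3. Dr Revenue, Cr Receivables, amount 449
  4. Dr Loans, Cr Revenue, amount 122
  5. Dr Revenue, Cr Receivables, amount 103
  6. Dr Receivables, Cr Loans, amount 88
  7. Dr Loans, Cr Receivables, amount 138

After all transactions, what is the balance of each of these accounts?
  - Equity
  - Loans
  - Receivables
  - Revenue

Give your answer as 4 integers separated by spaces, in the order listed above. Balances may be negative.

Answer: 305 -370 -602 667

Derivation:
After txn 1 (Dr Equity, Cr Loans, amount 305): Equity=305 Loans=-305
After txn 2 (Dr Revenue, Cr Loans, amount 237): Equity=305 Loans=-542 Revenue=237
After txn 3 (Dr Revenue, Cr Receivables, amount 449): Equity=305 Loans=-542 Receivables=-449 Revenue=686
After txn 4 (Dr Loans, Cr Revenue, amount 122): Equity=305 Loans=-420 Receivables=-449 Revenue=564
After txn 5 (Dr Revenue, Cr Receivables, amount 103): Equity=305 Loans=-420 Receivables=-552 Revenue=667
After txn 6 (Dr Receivables, Cr Loans, amount 88): Equity=305 Loans=-508 Receivables=-464 Revenue=667
After txn 7 (Dr Loans, Cr Receivables, amount 138): Equity=305 Loans=-370 Receivables=-602 Revenue=667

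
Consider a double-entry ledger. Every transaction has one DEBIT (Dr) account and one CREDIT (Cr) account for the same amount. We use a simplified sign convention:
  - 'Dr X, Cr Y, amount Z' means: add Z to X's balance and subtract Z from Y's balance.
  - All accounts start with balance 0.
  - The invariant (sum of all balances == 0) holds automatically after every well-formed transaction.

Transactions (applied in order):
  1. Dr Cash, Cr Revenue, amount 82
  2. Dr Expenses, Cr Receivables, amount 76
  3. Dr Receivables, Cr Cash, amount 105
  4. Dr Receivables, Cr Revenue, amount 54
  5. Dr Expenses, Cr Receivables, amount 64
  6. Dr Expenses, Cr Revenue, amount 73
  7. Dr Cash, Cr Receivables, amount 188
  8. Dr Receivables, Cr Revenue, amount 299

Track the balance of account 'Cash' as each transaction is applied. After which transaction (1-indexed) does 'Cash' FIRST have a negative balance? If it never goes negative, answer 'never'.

Answer: 3

Derivation:
After txn 1: Cash=82
After txn 2: Cash=82
After txn 3: Cash=-23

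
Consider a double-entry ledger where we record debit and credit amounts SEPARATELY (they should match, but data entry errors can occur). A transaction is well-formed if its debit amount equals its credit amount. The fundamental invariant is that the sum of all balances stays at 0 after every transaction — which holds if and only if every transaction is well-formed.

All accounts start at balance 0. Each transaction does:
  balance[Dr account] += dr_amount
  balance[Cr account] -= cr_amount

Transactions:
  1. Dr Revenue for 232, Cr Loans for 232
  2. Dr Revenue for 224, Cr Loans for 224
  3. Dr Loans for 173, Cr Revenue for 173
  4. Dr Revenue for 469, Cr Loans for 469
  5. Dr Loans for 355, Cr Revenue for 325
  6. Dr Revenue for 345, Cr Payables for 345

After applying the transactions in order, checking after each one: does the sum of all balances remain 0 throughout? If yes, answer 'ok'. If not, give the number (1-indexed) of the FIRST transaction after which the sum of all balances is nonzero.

Answer: 5

Derivation:
After txn 1: dr=232 cr=232 sum_balances=0
After txn 2: dr=224 cr=224 sum_balances=0
After txn 3: dr=173 cr=173 sum_balances=0
After txn 4: dr=469 cr=469 sum_balances=0
After txn 5: dr=355 cr=325 sum_balances=30
After txn 6: dr=345 cr=345 sum_balances=30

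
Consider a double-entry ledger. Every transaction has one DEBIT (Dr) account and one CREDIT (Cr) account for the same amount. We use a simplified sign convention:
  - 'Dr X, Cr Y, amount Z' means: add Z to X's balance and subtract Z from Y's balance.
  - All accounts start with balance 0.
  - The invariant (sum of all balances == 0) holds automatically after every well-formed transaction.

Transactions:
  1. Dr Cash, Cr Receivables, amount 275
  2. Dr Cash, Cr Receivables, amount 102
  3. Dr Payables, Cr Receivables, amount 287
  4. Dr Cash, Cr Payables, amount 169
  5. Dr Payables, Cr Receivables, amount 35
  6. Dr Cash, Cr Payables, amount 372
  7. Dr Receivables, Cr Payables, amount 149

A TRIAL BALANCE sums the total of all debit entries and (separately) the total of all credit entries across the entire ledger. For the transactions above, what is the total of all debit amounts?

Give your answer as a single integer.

Txn 1: debit+=275
Txn 2: debit+=102
Txn 3: debit+=287
Txn 4: debit+=169
Txn 5: debit+=35
Txn 6: debit+=372
Txn 7: debit+=149
Total debits = 1389

Answer: 1389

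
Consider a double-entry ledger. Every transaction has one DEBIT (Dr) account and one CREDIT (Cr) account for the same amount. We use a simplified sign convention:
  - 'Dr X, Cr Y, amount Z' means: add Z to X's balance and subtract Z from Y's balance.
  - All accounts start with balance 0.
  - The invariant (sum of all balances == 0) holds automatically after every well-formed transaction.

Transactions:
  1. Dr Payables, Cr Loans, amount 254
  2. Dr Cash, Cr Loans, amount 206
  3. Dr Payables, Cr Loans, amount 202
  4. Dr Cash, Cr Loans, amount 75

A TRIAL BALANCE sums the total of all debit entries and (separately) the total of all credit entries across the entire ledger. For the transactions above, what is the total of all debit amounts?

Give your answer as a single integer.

Answer: 737

Derivation:
Txn 1: debit+=254
Txn 2: debit+=206
Txn 3: debit+=202
Txn 4: debit+=75
Total debits = 737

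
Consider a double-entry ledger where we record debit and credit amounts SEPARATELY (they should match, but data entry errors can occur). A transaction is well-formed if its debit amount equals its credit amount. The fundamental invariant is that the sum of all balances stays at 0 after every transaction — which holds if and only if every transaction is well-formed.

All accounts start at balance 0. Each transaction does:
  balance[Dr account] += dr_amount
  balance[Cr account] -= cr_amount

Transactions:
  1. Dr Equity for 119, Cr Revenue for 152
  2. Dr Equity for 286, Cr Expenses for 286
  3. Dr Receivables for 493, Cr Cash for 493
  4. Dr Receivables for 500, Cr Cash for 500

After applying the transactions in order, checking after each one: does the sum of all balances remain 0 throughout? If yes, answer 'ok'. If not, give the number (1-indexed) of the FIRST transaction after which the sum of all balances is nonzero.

After txn 1: dr=119 cr=152 sum_balances=-33
After txn 2: dr=286 cr=286 sum_balances=-33
After txn 3: dr=493 cr=493 sum_balances=-33
After txn 4: dr=500 cr=500 sum_balances=-33

Answer: 1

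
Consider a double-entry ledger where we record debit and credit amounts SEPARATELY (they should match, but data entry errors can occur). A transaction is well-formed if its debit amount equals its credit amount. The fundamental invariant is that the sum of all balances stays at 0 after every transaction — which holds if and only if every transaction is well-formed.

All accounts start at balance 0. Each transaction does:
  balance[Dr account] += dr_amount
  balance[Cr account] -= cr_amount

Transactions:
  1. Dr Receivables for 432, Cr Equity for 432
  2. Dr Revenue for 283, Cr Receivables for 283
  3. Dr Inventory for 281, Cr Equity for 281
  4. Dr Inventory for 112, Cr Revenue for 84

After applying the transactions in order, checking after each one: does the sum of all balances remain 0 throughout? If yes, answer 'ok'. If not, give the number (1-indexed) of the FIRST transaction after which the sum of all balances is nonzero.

After txn 1: dr=432 cr=432 sum_balances=0
After txn 2: dr=283 cr=283 sum_balances=0
After txn 3: dr=281 cr=281 sum_balances=0
After txn 4: dr=112 cr=84 sum_balances=28

Answer: 4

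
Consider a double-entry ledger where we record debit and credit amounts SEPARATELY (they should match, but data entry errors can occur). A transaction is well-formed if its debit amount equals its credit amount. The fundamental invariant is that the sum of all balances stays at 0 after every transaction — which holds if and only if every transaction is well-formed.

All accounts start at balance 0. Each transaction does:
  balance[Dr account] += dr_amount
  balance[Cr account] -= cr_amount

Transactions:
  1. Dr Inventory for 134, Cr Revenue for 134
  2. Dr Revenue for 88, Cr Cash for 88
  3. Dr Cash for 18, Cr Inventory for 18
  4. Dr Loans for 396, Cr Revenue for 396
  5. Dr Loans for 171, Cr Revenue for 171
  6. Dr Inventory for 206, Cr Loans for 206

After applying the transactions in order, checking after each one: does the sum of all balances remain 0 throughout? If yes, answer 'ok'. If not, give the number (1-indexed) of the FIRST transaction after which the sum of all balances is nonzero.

Answer: ok

Derivation:
After txn 1: dr=134 cr=134 sum_balances=0
After txn 2: dr=88 cr=88 sum_balances=0
After txn 3: dr=18 cr=18 sum_balances=0
After txn 4: dr=396 cr=396 sum_balances=0
After txn 5: dr=171 cr=171 sum_balances=0
After txn 6: dr=206 cr=206 sum_balances=0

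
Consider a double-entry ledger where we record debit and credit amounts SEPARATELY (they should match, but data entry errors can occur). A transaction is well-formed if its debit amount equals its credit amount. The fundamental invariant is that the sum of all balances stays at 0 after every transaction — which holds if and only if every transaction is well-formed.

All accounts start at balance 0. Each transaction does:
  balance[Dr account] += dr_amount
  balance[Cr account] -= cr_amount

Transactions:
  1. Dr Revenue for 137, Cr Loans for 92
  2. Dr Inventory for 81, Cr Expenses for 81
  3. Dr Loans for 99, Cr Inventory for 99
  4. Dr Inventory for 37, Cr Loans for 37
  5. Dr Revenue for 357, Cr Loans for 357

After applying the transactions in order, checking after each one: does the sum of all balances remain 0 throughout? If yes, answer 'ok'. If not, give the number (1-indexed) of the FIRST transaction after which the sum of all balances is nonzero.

After txn 1: dr=137 cr=92 sum_balances=45
After txn 2: dr=81 cr=81 sum_balances=45
After txn 3: dr=99 cr=99 sum_balances=45
After txn 4: dr=37 cr=37 sum_balances=45
After txn 5: dr=357 cr=357 sum_balances=45

Answer: 1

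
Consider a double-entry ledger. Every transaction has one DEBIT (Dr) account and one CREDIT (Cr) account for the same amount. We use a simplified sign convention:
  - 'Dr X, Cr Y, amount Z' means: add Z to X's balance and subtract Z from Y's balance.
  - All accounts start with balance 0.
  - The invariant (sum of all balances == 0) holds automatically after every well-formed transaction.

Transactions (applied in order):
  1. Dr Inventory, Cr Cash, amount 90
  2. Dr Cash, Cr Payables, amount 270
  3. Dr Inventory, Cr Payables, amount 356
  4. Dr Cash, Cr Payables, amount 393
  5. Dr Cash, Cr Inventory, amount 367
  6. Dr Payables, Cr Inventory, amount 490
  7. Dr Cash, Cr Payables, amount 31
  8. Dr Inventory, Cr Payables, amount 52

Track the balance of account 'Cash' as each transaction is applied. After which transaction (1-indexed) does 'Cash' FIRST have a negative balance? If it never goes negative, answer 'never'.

After txn 1: Cash=-90

Answer: 1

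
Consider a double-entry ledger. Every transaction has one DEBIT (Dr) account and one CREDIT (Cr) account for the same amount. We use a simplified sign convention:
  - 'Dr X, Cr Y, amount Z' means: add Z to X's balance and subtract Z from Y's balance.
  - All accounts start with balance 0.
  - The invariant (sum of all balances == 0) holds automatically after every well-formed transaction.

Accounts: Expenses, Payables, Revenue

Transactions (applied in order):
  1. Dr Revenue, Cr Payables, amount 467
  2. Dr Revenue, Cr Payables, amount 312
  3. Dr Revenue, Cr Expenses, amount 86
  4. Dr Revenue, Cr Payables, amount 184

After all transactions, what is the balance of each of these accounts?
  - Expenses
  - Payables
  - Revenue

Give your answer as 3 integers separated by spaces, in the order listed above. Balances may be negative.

Answer: -86 -963 1049

Derivation:
After txn 1 (Dr Revenue, Cr Payables, amount 467): Payables=-467 Revenue=467
After txn 2 (Dr Revenue, Cr Payables, amount 312): Payables=-779 Revenue=779
After txn 3 (Dr Revenue, Cr Expenses, amount 86): Expenses=-86 Payables=-779 Revenue=865
After txn 4 (Dr Revenue, Cr Payables, amount 184): Expenses=-86 Payables=-963 Revenue=1049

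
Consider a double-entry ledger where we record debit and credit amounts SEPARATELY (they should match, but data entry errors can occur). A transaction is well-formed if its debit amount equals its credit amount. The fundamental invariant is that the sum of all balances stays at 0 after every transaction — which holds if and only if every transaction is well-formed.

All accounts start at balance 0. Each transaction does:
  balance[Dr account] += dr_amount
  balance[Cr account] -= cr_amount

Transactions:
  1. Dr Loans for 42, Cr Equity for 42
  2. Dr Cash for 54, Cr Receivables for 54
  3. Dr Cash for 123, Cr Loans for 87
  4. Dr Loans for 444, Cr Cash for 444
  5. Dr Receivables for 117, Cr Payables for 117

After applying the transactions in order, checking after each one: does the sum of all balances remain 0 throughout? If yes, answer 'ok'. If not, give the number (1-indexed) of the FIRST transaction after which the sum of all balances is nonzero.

Answer: 3

Derivation:
After txn 1: dr=42 cr=42 sum_balances=0
After txn 2: dr=54 cr=54 sum_balances=0
After txn 3: dr=123 cr=87 sum_balances=36
After txn 4: dr=444 cr=444 sum_balances=36
After txn 5: dr=117 cr=117 sum_balances=36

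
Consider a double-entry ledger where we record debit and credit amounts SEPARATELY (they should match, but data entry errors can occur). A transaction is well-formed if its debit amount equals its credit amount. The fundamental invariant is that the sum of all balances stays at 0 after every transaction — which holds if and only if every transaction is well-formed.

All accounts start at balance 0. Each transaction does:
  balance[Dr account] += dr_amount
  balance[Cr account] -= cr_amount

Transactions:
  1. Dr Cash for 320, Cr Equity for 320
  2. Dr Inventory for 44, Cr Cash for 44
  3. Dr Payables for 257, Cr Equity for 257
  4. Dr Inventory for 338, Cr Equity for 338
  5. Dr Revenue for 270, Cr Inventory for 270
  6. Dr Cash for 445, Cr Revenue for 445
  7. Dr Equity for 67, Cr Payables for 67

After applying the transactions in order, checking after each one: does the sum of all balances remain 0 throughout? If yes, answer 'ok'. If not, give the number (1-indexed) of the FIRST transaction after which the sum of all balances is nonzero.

After txn 1: dr=320 cr=320 sum_balances=0
After txn 2: dr=44 cr=44 sum_balances=0
After txn 3: dr=257 cr=257 sum_balances=0
After txn 4: dr=338 cr=338 sum_balances=0
After txn 5: dr=270 cr=270 sum_balances=0
After txn 6: dr=445 cr=445 sum_balances=0
After txn 7: dr=67 cr=67 sum_balances=0

Answer: ok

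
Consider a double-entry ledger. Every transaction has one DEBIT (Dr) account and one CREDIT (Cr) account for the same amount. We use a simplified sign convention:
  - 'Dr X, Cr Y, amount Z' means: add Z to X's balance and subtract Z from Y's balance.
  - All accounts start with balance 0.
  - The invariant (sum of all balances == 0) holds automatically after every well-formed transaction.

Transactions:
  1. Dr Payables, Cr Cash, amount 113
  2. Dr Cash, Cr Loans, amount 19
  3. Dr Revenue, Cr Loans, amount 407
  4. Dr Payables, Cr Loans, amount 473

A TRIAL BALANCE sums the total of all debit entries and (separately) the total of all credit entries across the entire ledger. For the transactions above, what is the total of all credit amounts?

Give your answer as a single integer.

Answer: 1012

Derivation:
Txn 1: credit+=113
Txn 2: credit+=19
Txn 3: credit+=407
Txn 4: credit+=473
Total credits = 1012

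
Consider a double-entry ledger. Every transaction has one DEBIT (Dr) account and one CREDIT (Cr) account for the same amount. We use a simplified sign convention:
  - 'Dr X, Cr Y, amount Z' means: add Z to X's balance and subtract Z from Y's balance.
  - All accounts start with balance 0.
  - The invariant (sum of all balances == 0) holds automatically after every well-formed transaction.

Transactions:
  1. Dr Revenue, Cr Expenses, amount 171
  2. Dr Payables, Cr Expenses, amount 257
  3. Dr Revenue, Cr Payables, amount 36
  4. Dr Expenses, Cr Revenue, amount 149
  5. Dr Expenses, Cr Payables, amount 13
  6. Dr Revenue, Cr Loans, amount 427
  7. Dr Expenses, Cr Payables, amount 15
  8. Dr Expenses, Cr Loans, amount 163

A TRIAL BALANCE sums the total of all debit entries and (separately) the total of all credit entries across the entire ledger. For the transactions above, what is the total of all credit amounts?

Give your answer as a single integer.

Txn 1: credit+=171
Txn 2: credit+=257
Txn 3: credit+=36
Txn 4: credit+=149
Txn 5: credit+=13
Txn 6: credit+=427
Txn 7: credit+=15
Txn 8: credit+=163
Total credits = 1231

Answer: 1231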